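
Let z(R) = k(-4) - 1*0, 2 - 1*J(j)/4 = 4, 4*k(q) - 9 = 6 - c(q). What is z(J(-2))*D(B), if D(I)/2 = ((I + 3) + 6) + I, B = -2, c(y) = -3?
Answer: 45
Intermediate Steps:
k(q) = 9/2 (k(q) = 9/4 + (6 - 1*(-3))/4 = 9/4 + (6 + 3)/4 = 9/4 + (¼)*9 = 9/4 + 9/4 = 9/2)
J(j) = -8 (J(j) = 8 - 4*4 = 8 - 16 = -8)
D(I) = 18 + 4*I (D(I) = 2*(((I + 3) + 6) + I) = 2*(((3 + I) + 6) + I) = 2*((9 + I) + I) = 2*(9 + 2*I) = 18 + 4*I)
z(R) = 9/2 (z(R) = 9/2 - 1*0 = 9/2 + 0 = 9/2)
z(J(-2))*D(B) = 9*(18 + 4*(-2))/2 = 9*(18 - 8)/2 = (9/2)*10 = 45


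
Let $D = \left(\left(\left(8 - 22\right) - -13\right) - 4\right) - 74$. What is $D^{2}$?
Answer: $6241$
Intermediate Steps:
$D = -79$ ($D = \left(\left(\left(8 - 22\right) + 13\right) - 4\right) - 74 = \left(\left(-14 + 13\right) - 4\right) - 74 = \left(-1 - 4\right) - 74 = -5 - 74 = -79$)
$D^{2} = \left(-79\right)^{2} = 6241$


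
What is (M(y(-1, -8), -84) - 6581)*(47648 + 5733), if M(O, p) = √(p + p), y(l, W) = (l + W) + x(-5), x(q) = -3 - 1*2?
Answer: -351300361 + 106762*I*√42 ≈ -3.513e+8 + 6.919e+5*I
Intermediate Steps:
x(q) = -5 (x(q) = -3 - 2 = -5)
y(l, W) = -5 + W + l (y(l, W) = (l + W) - 5 = (W + l) - 5 = -5 + W + l)
M(O, p) = √2*√p (M(O, p) = √(2*p) = √2*√p)
(M(y(-1, -8), -84) - 6581)*(47648 + 5733) = (√2*√(-84) - 6581)*(47648 + 5733) = (√2*(2*I*√21) - 6581)*53381 = (2*I*√42 - 6581)*53381 = (-6581 + 2*I*√42)*53381 = -351300361 + 106762*I*√42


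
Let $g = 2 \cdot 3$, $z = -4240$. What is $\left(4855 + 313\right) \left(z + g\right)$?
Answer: $-21881312$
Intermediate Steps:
$g = 6$
$\left(4855 + 313\right) \left(z + g\right) = \left(4855 + 313\right) \left(-4240 + 6\right) = 5168 \left(-4234\right) = -21881312$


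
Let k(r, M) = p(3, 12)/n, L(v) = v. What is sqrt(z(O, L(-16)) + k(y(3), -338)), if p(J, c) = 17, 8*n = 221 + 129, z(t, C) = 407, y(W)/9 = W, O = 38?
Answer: sqrt(499051)/35 ≈ 20.184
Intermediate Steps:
y(W) = 9*W
n = 175/4 (n = (221 + 129)/8 = (1/8)*350 = 175/4 ≈ 43.750)
k(r, M) = 68/175 (k(r, M) = 17/(175/4) = 17*(4/175) = 68/175)
sqrt(z(O, L(-16)) + k(y(3), -338)) = sqrt(407 + 68/175) = sqrt(71293/175) = sqrt(499051)/35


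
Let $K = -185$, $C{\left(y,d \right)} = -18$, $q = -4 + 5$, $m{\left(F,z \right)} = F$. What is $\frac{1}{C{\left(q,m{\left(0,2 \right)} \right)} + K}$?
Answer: $- \frac{1}{203} \approx -0.0049261$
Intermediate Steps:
$q = 1$
$\frac{1}{C{\left(q,m{\left(0,2 \right)} \right)} + K} = \frac{1}{-18 - 185} = \frac{1}{-203} = - \frac{1}{203}$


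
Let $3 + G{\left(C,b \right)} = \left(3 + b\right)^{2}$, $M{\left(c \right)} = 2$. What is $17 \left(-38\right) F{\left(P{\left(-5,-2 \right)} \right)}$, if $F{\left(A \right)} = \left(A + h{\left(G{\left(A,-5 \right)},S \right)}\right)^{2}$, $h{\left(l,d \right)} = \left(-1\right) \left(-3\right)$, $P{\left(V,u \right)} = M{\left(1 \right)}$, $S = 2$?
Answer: $-16150$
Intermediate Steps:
$G{\left(C,b \right)} = -3 + \left(3 + b\right)^{2}$
$P{\left(V,u \right)} = 2$
$h{\left(l,d \right)} = 3$
$F{\left(A \right)} = \left(3 + A\right)^{2}$ ($F{\left(A \right)} = \left(A + 3\right)^{2} = \left(3 + A\right)^{2}$)
$17 \left(-38\right) F{\left(P{\left(-5,-2 \right)} \right)} = 17 \left(-38\right) \left(3 + 2\right)^{2} = - 646 \cdot 5^{2} = \left(-646\right) 25 = -16150$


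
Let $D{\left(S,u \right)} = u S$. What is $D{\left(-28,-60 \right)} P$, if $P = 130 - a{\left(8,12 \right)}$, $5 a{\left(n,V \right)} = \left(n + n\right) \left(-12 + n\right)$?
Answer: $239904$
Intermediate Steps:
$a{\left(n,V \right)} = \frac{2 n \left(-12 + n\right)}{5}$ ($a{\left(n,V \right)} = \frac{\left(n + n\right) \left(-12 + n\right)}{5} = \frac{2 n \left(-12 + n\right)}{5}$)
$D{\left(S,u \right)} = S u$
$P = \frac{714}{5}$ ($P = 130 - \frac{2}{5} \cdot 8 \left(-12 + 8\right) = 130 - \frac{2}{5} \cdot 8 \left(-4\right) = 130 - - \frac{64}{5} = 130 + \frac{64}{5} = \frac{714}{5} \approx 142.8$)
$D{\left(-28,-60 \right)} P = \left(-28\right) \left(-60\right) \frac{714}{5} = 1680 \cdot \frac{714}{5} = 239904$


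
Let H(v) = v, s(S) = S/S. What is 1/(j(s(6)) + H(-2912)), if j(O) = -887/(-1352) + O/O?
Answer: -1352/3934785 ≈ -0.00034360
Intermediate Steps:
s(S) = 1
j(O) = 2239/1352 (j(O) = -887*(-1/1352) + 1 = 887/1352 + 1 = 2239/1352)
1/(j(s(6)) + H(-2912)) = 1/(2239/1352 - 2912) = 1/(-3934785/1352) = -1352/3934785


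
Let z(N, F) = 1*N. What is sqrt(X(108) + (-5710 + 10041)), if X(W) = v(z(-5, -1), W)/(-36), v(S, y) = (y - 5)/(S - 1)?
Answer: sqrt(5613594)/36 ≈ 65.814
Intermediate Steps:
z(N, F) = N
v(S, y) = (-5 + y)/(-1 + S)
X(W) = -5/216 + W/216 (X(W) = ((-5 + W)/(-1 - 5))/(-36) = ((-5 + W)/(-6))*(-1/36) = -(-5 + W)/6*(-1/36) = (5/6 - W/6)*(-1/36) = -5/216 + W/216)
sqrt(X(108) + (-5710 + 10041)) = sqrt((-5/216 + (1/216)*108) + (-5710 + 10041)) = sqrt((-5/216 + 1/2) + 4331) = sqrt(103/216 + 4331) = sqrt(935599/216) = sqrt(5613594)/36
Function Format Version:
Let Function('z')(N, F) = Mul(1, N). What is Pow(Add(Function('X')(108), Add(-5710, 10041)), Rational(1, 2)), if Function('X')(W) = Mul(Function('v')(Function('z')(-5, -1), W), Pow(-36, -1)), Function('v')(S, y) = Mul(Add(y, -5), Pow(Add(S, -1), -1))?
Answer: Mul(Rational(1, 36), Pow(5613594, Rational(1, 2))) ≈ 65.814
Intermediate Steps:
Function('z')(N, F) = N
Function('v')(S, y) = Mul(Pow(Add(-1, S), -1), Add(-5, y)) (Function('v')(S, y) = Mul(Add(-5, y), Pow(Add(-1, S), -1)) = Mul(Pow(Add(-1, S), -1), Add(-5, y)))
Function('X')(W) = Add(Rational(-5, 216), Mul(Rational(1, 216), W)) (Function('X')(W) = Mul(Mul(Pow(Add(-1, -5), -1), Add(-5, W)), Pow(-36, -1)) = Mul(Mul(Pow(-6, -1), Add(-5, W)), Rational(-1, 36)) = Mul(Mul(Rational(-1, 6), Add(-5, W)), Rational(-1, 36)) = Mul(Add(Rational(5, 6), Mul(Rational(-1, 6), W)), Rational(-1, 36)) = Add(Rational(-5, 216), Mul(Rational(1, 216), W)))
Pow(Add(Function('X')(108), Add(-5710, 10041)), Rational(1, 2)) = Pow(Add(Add(Rational(-5, 216), Mul(Rational(1, 216), 108)), Add(-5710, 10041)), Rational(1, 2)) = Pow(Add(Add(Rational(-5, 216), Rational(1, 2)), 4331), Rational(1, 2)) = Pow(Add(Rational(103, 216), 4331), Rational(1, 2)) = Pow(Rational(935599, 216), Rational(1, 2)) = Mul(Rational(1, 36), Pow(5613594, Rational(1, 2)))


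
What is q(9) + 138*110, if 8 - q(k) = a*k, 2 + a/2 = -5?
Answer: 15314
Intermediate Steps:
a = -14 (a = -4 + 2*(-5) = -4 - 10 = -14)
q(k) = 8 + 14*k (q(k) = 8 - (-14)*k = 8 + 14*k)
q(9) + 138*110 = (8 + 14*9) + 138*110 = (8 + 126) + 15180 = 134 + 15180 = 15314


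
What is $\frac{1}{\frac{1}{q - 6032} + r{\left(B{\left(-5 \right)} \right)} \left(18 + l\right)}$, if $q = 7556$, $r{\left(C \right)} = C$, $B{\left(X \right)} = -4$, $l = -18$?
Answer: $1524$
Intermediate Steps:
$\frac{1}{\frac{1}{q - 6032} + r{\left(B{\left(-5 \right)} \right)} \left(18 + l\right)} = \frac{1}{\frac{1}{7556 - 6032} - 4 \left(18 - 18\right)} = \frac{1}{\frac{1}{1524} - 0} = \frac{1}{\frac{1}{1524} + 0} = \frac{1}{\frac{1}{1524}} = 1524$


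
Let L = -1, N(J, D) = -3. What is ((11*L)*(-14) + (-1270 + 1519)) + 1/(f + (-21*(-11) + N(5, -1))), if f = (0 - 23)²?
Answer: 305072/757 ≈ 403.00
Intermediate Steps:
f = 529 (f = (-23)² = 529)
((11*L)*(-14) + (-1270 + 1519)) + 1/(f + (-21*(-11) + N(5, -1))) = ((11*(-1))*(-14) + (-1270 + 1519)) + 1/(529 + (-21*(-11) - 3)) = (-11*(-14) + 249) + 1/(529 + (231 - 3)) = (154 + 249) + 1/(529 + 228) = 403 + 1/757 = 305072/757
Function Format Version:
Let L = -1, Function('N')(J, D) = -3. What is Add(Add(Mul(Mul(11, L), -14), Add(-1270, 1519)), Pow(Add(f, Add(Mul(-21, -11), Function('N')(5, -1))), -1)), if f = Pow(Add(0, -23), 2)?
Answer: Rational(305072, 757) ≈ 403.00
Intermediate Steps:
f = 529 (f = Pow(-23, 2) = 529)
Add(Add(Mul(Mul(11, L), -14), Add(-1270, 1519)), Pow(Add(f, Add(Mul(-21, -11), Function('N')(5, -1))), -1)) = Add(Add(Mul(Mul(11, -1), -14), Add(-1270, 1519)), Pow(Add(529, Add(Mul(-21, -11), -3)), -1)) = Add(Add(Mul(-11, -14), 249), Pow(Add(529, Add(231, -3)), -1)) = Add(Add(154, 249), Pow(Add(529, 228), -1)) = Add(403, Pow(757, -1)) = Add(403, Rational(1, 757)) = Rational(305072, 757)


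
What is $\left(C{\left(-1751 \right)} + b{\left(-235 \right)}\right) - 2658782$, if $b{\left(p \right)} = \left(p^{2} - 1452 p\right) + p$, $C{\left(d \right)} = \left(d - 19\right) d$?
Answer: $836698$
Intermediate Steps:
$C{\left(d \right)} = d \left(-19 + d\right)$ ($C{\left(d \right)} = \left(-19 + d\right) d = d \left(-19 + d\right)$)
$b{\left(p \right)} = p^{2} - 1451 p$
$\left(C{\left(-1751 \right)} + b{\left(-235 \right)}\right) - 2658782 = \left(- 1751 \left(-19 - 1751\right) - 235 \left(-1451 - 235\right)\right) - 2658782 = \left(\left(-1751\right) \left(-1770\right) - -396210\right) - 2658782 = \left(3099270 + 396210\right) - 2658782 = 3495480 - 2658782 = 836698$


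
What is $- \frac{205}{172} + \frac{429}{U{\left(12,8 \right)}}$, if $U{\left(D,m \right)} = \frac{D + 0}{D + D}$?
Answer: $\frac{147371}{172} \approx 856.81$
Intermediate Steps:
$U{\left(D,m \right)} = \frac{1}{2}$ ($U{\left(D,m \right)} = \frac{D}{2 D} = D \frac{1}{2 D} = \frac{1}{2}$)
$- \frac{205}{172} + \frac{429}{U{\left(12,8 \right)}} = - \frac{205}{172} + 429 \frac{1}{\frac{1}{2}} = \left(-205\right) \frac{1}{172} + 429 \cdot 2 = - \frac{205}{172} + 858 = \frac{147371}{172}$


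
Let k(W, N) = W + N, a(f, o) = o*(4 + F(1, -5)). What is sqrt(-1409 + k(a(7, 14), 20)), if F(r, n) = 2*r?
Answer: 3*I*sqrt(145) ≈ 36.125*I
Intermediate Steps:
a(f, o) = 6*o (a(f, o) = o*(4 + 2*1) = o*(4 + 2) = o*6 = 6*o)
k(W, N) = N + W
sqrt(-1409 + k(a(7, 14), 20)) = sqrt(-1409 + (20 + 6*14)) = sqrt(-1409 + (20 + 84)) = sqrt(-1409 + 104) = sqrt(-1305) = 3*I*sqrt(145)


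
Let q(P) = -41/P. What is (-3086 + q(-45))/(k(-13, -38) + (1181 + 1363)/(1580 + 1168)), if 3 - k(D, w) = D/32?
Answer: -1017338912/1428525 ≈ -712.16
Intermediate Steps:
k(D, w) = 3 - D/32
(-3086 + q(-45))/(k(-13, -38) + (1181 + 1363)/(1580 + 1168)) = (-3086 - 41/(-45))/((3 - 1/32*(-13)) + (1181 + 1363)/(1580 + 1168)) = (-3086 - 41*(-1/45))/((3 + 13/32) + 2544/2748) = (-3086 + 41/45)/(109/32 + 2544*(1/2748)) = -138829/(45*(109/32 + 212/229)) = -138829/(45*31745/7328) = -138829/45*7328/31745 = -1017338912/1428525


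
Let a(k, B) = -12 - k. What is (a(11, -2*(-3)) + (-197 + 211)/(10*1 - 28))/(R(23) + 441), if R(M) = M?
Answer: -107/2088 ≈ -0.051245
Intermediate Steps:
(a(11, -2*(-3)) + (-197 + 211)/(10*1 - 28))/(R(23) + 441) = ((-12 - 1*11) + (-197 + 211)/(10*1 - 28))/(23 + 441) = ((-12 - 11) + 14/(10 - 28))/464 = (-23 + 14/(-18))*(1/464) = (-23 + 14*(-1/18))*(1/464) = (-23 - 7/9)*(1/464) = -214/9*1/464 = -107/2088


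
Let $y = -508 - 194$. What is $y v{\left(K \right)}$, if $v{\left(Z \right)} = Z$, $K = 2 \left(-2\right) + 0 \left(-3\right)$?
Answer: $2808$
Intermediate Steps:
$K = -4$ ($K = -4 + 0 = -4$)
$y = -702$
$y v{\left(K \right)} = \left(-702\right) \left(-4\right) = 2808$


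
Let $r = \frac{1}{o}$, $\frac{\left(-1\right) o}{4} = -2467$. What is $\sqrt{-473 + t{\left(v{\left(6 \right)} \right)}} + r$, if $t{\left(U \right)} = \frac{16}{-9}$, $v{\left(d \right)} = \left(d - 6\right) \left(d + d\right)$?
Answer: $\frac{1}{9868} + \frac{i \sqrt{4273}}{3} \approx 0.00010134 + 21.789 i$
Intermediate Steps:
$o = 9868$ ($o = \left(-4\right) \left(-2467\right) = 9868$)
$r = \frac{1}{9868} \approx 0.00010134$
$v{\left(d \right)} = 2 d \left(-6 + d\right)$ ($v{\left(d \right)} = \left(-6 + d\right) 2 d = 2 d \left(-6 + d\right)$)
$t{\left(U \right)} = - \frac{16}{9}$ ($t{\left(U \right)} = 16 \left(- \frac{1}{9}\right) = - \frac{16}{9}$)
$\sqrt{-473 + t{\left(v{\left(6 \right)} \right)}} + r = \sqrt{-473 - \frac{16}{9}} + \frac{1}{9868} = \sqrt{- \frac{4273}{9}} + \frac{1}{9868} = \frac{i \sqrt{4273}}{3} + \frac{1}{9868} = \frac{1}{9868} + \frac{i \sqrt{4273}}{3}$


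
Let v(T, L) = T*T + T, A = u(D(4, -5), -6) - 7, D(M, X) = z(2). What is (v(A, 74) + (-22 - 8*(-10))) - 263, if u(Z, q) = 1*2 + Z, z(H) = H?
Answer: -199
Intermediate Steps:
D(M, X) = 2
u(Z, q) = 2 + Z
A = -3 (A = (2 + 2) - 7 = 4 - 7 = -3)
v(T, L) = T + T² (v(T, L) = T² + T = T + T²)
(v(A, 74) + (-22 - 8*(-10))) - 263 = (-3*(1 - 3) + (-22 - 8*(-10))) - 263 = (-3*(-2) + (-22 + 80)) - 263 = (6 + 58) - 263 = 64 - 263 = -199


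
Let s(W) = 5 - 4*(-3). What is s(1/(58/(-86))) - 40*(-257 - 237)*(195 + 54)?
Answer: 4920257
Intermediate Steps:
s(W) = 17 (s(W) = 5 + 12 = 17)
s(1/(58/(-86))) - 40*(-257 - 237)*(195 + 54) = 17 - 40*(-257 - 237)*(195 + 54) = 17 - (-19760)*249 = 17 - 40*(-123006) = 17 + 4920240 = 4920257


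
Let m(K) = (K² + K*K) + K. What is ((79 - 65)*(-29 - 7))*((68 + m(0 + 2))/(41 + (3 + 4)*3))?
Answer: -19656/31 ≈ -634.06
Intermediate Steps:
m(K) = K + 2*K² (m(K) = (K² + K²) + K = 2*K² + K = K + 2*K²)
((79 - 65)*(-29 - 7))*((68 + m(0 + 2))/(41 + (3 + 4)*3)) = ((79 - 65)*(-29 - 7))*((68 + (0 + 2)*(1 + 2*(0 + 2)))/(41 + (3 + 4)*3)) = (14*(-36))*((68 + 2*(1 + 2*2))/(41 + 7*3)) = -504*(68 + 2*(1 + 4))/(41 + 21) = -504*(68 + 2*5)/62 = -504*(68 + 10)/62 = -39312/62 = -504*39/31 = -19656/31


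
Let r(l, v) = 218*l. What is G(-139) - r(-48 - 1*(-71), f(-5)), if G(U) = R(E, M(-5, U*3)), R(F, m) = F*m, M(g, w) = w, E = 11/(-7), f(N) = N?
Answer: -30511/7 ≈ -4358.7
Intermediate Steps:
E = -11/7 (E = 11*(-⅐) = -11/7 ≈ -1.5714)
G(U) = -33*U/7 (G(U) = -11*U*3/7 = -33*U/7)
G(-139) - r(-48 - 1*(-71), f(-5)) = -33/7*(-139) - 218*(-48 - 1*(-71)) = 4587/7 - 218*(-48 + 71) = 4587/7 - 218*23 = 4587/7 - 1*5014 = 4587/7 - 5014 = -30511/7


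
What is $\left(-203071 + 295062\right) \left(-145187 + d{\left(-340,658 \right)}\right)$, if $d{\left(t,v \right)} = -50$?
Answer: $-13360496867$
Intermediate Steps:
$\left(-203071 + 295062\right) \left(-145187 + d{\left(-340,658 \right)}\right) = \left(-203071 + 295062\right) \left(-145187 - 50\right) = 91991 \left(-145237\right) = -13360496867$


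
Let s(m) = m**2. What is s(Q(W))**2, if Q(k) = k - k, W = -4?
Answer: 0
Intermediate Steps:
Q(k) = 0
s(Q(W))**2 = (0**2)**2 = 0**2 = 0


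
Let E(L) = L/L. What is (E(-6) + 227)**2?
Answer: 51984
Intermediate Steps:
E(L) = 1
(E(-6) + 227)**2 = (1 + 227)**2 = 228**2 = 51984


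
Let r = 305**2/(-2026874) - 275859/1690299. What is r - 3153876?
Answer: -1200583636907320313/380669232814 ≈ -3.1539e+6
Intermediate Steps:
r = -79596833249/380669232814 (r = 93025*(-1/2026874) - 275859*1/1690299 = -93025/2026874 - 30651/187811 = -79596833249/380669232814 ≈ -0.20910)
r - 3153876 = -79596833249/380669232814 - 3153876 = -1200583636907320313/380669232814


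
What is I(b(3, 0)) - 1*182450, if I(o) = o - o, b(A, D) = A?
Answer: -182450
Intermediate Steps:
I(o) = 0
I(b(3, 0)) - 1*182450 = 0 - 1*182450 = 0 - 182450 = -182450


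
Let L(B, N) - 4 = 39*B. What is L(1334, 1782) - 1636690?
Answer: -1584660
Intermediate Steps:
L(B, N) = 4 + 39*B
L(1334, 1782) - 1636690 = (4 + 39*1334) - 1636690 = (4 + 52026) - 1636690 = 52030 - 1636690 = -1584660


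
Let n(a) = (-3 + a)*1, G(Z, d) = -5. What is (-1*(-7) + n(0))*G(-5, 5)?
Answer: -20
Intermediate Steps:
n(a) = -3 + a
(-1*(-7) + n(0))*G(-5, 5) = (-1*(-7) + (-3 + 0))*(-5) = (7 - 3)*(-5) = 4*(-5) = -20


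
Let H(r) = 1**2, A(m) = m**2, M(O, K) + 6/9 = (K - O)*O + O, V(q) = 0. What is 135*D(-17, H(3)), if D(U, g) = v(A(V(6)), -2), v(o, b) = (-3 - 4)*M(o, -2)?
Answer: 630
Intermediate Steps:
M(O, K) = -2/3 + O + O*(K - O) (M(O, K) = -2/3 + ((K - O)*O + O) = -2/3 + (O*(K - O) + O) = -2/3 + (O + O*(K - O)) = -2/3 + O + O*(K - O))
H(r) = 1
v(o, b) = 14/3 + 7*o + 7*o**2 (v(o, b) = (-3 - 4)*(-2/3 + o - o**2 - 2*o) = -7*(-2/3 - o - o**2) = 14/3 + 7*o + 7*o**2)
D(U, g) = 14/3 (D(U, g) = 14/3 + 7*0**2 + 7*(0**2)**2 = 14/3 + 7*0 + 7*0**2 = 14/3 + 0 + 7*0 = 14/3 + 0 + 0 = 14/3)
135*D(-17, H(3)) = 135*(14/3) = 630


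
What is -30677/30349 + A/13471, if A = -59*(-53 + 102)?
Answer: -500988826/408831379 ≈ -1.2254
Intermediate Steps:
A = -2891 (A = -59*49 = -2891)
-30677/30349 + A/13471 = -30677/30349 - 2891/13471 = -500988826/408831379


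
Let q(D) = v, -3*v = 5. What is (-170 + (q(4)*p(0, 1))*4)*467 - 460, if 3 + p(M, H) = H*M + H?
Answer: -220870/3 ≈ -73623.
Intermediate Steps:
v = -5/3 (v = -⅓*5 = -5/3 ≈ -1.6667)
q(D) = -5/3
p(M, H) = -3 + H + H*M (p(M, H) = -3 + (H*M + H) = -3 + (H + H*M) = -3 + H + H*M)
(-170 + (q(4)*p(0, 1))*4)*467 - 460 = (-170 - 5*(-3 + 1 + 1*0)/3*4)*467 - 460 = (-170 - 5*(-3 + 1 + 0)/3*4)*467 - 460 = (-170 - 5/3*(-2)*4)*467 - 460 = (-170 + (10/3)*4)*467 - 460 = (-170 + 40/3)*467 - 460 = -470/3*467 - 460 = -219490/3 - 460 = -220870/3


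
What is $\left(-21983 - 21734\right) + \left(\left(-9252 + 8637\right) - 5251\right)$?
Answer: $-49583$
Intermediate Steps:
$\left(-21983 - 21734\right) + \left(\left(-9252 + 8637\right) - 5251\right) = -43717 - 5866 = -49583$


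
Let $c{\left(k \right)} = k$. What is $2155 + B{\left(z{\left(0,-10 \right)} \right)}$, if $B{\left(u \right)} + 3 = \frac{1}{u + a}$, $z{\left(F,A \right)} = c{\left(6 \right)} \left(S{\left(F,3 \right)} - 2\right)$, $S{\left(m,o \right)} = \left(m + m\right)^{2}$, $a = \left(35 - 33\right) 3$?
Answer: $\frac{12911}{6} \approx 2151.8$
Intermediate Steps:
$a = 6$ ($a = 2 \cdot 3 = 6$)
$S{\left(m,o \right)} = 4 m^{2}$ ($S{\left(m,o \right)} = \left(2 m\right)^{2} = 4 m^{2}$)
$z{\left(F,A \right)} = -12 + 24 F^{2}$ ($z{\left(F,A \right)} = 6 \left(4 F^{2} - 2\right) = 6 \left(-2 + 4 F^{2}\right) = -12 + 24 F^{2}$)
$B{\left(u \right)} = -3 + \frac{1}{6 + u}$ ($B{\left(u \right)} = -3 + \frac{1}{u + 6} = -3 + \frac{1}{6 + u}$)
$2155 + B{\left(z{\left(0,-10 \right)} \right)} = 2155 + \frac{-17 - 3 \left(-12 + 24 \cdot 0^{2}\right)}{6 - \left(12 - 24 \cdot 0^{2}\right)} = 2155 + \frac{-17 - 3 \left(-12 + 24 \cdot 0\right)}{6 + \left(-12 + 24 \cdot 0\right)} = 2155 + \frac{-17 - 3 \left(-12 + 0\right)}{6 + \left(-12 + 0\right)} = 2155 + \frac{-17 - -36}{6 - 12} = 2155 + \frac{-17 + 36}{-6} = 2155 - \frac{19}{6} = \frac{12911}{6}$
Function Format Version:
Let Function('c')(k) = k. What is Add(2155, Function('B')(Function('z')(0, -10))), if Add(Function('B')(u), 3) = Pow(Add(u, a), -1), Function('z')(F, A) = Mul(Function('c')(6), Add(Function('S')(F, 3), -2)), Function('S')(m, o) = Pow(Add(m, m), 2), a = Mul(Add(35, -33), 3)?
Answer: Rational(12911, 6) ≈ 2151.8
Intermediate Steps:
a = 6 (a = Mul(2, 3) = 6)
Function('S')(m, o) = Mul(4, Pow(m, 2)) (Function('S')(m, o) = Pow(Mul(2, m), 2) = Mul(4, Pow(m, 2)))
Function('z')(F, A) = Add(-12, Mul(24, Pow(F, 2))) (Function('z')(F, A) = Mul(6, Add(Mul(4, Pow(F, 2)), -2)) = Mul(6, Add(-2, Mul(4, Pow(F, 2)))) = Add(-12, Mul(24, Pow(F, 2))))
Function('B')(u) = Add(-3, Pow(Add(6, u), -1)) (Function('B')(u) = Add(-3, Pow(Add(u, 6), -1)) = Add(-3, Pow(Add(6, u), -1)))
Add(2155, Function('B')(Function('z')(0, -10))) = Add(2155, Mul(Pow(Add(6, Add(-12, Mul(24, Pow(0, 2)))), -1), Add(-17, Mul(-3, Add(-12, Mul(24, Pow(0, 2))))))) = Add(2155, Mul(Pow(Add(6, Add(-12, Mul(24, 0))), -1), Add(-17, Mul(-3, Add(-12, Mul(24, 0)))))) = Add(2155, Mul(Pow(Add(6, Add(-12, 0)), -1), Add(-17, Mul(-3, Add(-12, 0))))) = Add(2155, Mul(Pow(Add(6, -12), -1), Add(-17, Mul(-3, -12)))) = Add(2155, Mul(Pow(-6, -1), Add(-17, 36))) = Add(2155, Mul(Rational(-1, 6), 19)) = Add(2155, Rational(-19, 6)) = Rational(12911, 6)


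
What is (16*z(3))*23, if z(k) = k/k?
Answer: 368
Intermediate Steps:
z(k) = 1
(16*z(3))*23 = (16*1)*23 = 16*23 = 368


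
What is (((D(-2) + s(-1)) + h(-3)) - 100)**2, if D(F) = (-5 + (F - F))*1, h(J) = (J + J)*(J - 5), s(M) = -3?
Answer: 3600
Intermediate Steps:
h(J) = 2*J*(-5 + J) (h(J) = (2*J)*(-5 + J) = 2*J*(-5 + J))
D(F) = -5 (D(F) = (-5 + 0)*1 = -5*1 = -5)
(((D(-2) + s(-1)) + h(-3)) - 100)**2 = (((-5 - 3) + 2*(-3)*(-5 - 3)) - 100)**2 = ((-8 + 2*(-3)*(-8)) - 100)**2 = ((-8 + 48) - 100)**2 = (40 - 100)**2 = (-60)**2 = 3600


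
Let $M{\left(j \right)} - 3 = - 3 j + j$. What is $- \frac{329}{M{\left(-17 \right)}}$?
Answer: $- \frac{329}{37} \approx -8.8919$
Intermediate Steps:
$M{\left(j \right)} = 3 - 2 j$ ($M{\left(j \right)} = 3 + \left(- 3 j + j\right) = 3 - 2 j$)
$- \frac{329}{M{\left(-17 \right)}} = - \frac{329}{3 - -34} = - \frac{329}{3 + 34} = - \frac{329}{37}$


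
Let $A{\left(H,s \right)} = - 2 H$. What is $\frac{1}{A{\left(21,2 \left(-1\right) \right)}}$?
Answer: $- \frac{1}{42} \approx -0.02381$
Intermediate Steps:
$\frac{1}{A{\left(21,2 \left(-1\right) \right)}} = \frac{1}{\left(-2\right) 21} = \frac{1}{-42} = - \frac{1}{42}$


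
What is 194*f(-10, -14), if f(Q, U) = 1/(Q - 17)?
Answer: -194/27 ≈ -7.1852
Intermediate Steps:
f(Q, U) = 1/(-17 + Q)
194*f(-10, -14) = 194/(-17 - 10) = 194/(-27) = 194*(-1/27) = -194/27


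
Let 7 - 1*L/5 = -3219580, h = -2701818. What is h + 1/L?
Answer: -43493690545829/16097935 ≈ -2.7018e+6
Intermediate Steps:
L = 16097935 (L = 35 - 5*(-3219580) = 35 + 16097900 = 16097935)
h + 1/L = -2701818 + 1/16097935 = -43493690545829/16097935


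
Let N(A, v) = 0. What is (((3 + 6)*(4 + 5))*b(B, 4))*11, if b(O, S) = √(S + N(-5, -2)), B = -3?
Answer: 1782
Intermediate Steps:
b(O, S) = √S (b(O, S) = √(S + 0) = √S)
(((3 + 6)*(4 + 5))*b(B, 4))*11 = (((3 + 6)*(4 + 5))*√4)*11 = ((9*9)*2)*11 = (81*2)*11 = 162*11 = 1782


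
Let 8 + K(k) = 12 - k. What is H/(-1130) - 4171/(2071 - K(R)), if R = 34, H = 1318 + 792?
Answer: -914634/237413 ≈ -3.8525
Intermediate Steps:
H = 2110
K(k) = 4 - k (K(k) = -8 + (12 - k) = 4 - k)
H/(-1130) - 4171/(2071 - K(R)) = 2110/(-1130) - 4171/(2071 - (4 - 1*34)) = 2110*(-1/1130) - 4171/(2071 - (4 - 34)) = -211/113 - 4171/(2071 - 1*(-30)) = -211/113 - 4171/(2071 + 30) = -211/113 - 4171/2101 = -914634/237413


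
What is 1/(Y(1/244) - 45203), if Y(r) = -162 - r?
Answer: -244/11069061 ≈ -2.2043e-5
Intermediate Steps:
1/(Y(1/244) - 45203) = 1/((-162 - 1/244) - 45203) = 1/(-39529/244 - 45203) = 1/(-11069061/244) = -244/11069061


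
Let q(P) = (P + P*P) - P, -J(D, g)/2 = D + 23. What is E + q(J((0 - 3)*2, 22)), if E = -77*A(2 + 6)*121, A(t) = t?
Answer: -73380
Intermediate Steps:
J(D, g) = -46 - 2*D (J(D, g) = -2*(D + 23) = -2*(23 + D) = -46 - 2*D)
E = -74536 (E = -77*(2 + 6)*121 = -77*8*121 = -616*121 = -74536)
q(P) = P² (q(P) = (P + P²) - P = P²)
E + q(J((0 - 3)*2, 22)) = -74536 + (-46 - 2*(0 - 3)*2)² = -74536 + (-46 - (-6)*2)² = -74536 + (-46 - 2*(-6))² = -74536 + (-46 + 12)² = -74536 + (-34)² = -74536 + 1156 = -73380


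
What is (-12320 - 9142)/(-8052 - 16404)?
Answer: 3577/4076 ≈ 0.87758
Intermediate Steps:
(-12320 - 9142)/(-8052 - 16404) = -21462/(-24456) = -21462*(-1/24456) = 3577/4076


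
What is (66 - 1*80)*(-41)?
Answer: 574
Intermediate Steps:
(66 - 1*80)*(-41) = (66 - 80)*(-41) = -14*(-41) = 574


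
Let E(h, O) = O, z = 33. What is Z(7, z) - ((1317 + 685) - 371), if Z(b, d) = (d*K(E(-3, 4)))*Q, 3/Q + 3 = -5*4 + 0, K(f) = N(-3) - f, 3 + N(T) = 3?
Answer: -37117/23 ≈ -1613.8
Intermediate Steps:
N(T) = 0 (N(T) = -3 + 3 = 0)
K(f) = -f (K(f) = 0 - f = -f)
Q = -3/23 (Q = 3/(-3 + (-5*4 + 0)) = 3/(-3 + (-20 + 0)) = 3/(-3 - 20) = 3/(-23) = 3*(-1/23) = -3/23 ≈ -0.13043)
Z(b, d) = 12*d/23 (Z(b, d) = (d*(-1*4))*(-3/23) = (d*(-4))*(-3/23) = -4*d*(-3/23) = 12*d/23)
Z(7, z) - ((1317 + 685) - 371) = (12/23)*33 - ((1317 + 685) - 371) = 396/23 - (2002 - 371) = 396/23 - 1*1631 = 396/23 - 1631 = -37117/23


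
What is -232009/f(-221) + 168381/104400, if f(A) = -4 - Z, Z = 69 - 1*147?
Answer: -1344959967/429200 ≈ -3133.6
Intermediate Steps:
Z = -78 (Z = 69 - 147 = -78)
f(A) = 74 (f(A) = -4 - 1*(-78) = -4 + 78 = 74)
-232009/f(-221) + 168381/104400 = -232009/74 + 168381/104400 = -232009*1/74 + 168381*(1/104400) = -232009/74 + 18709/11600 = -1344959967/429200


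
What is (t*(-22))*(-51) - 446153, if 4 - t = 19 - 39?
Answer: -419225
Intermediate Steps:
t = 24 (t = 4 - (19 - 39) = 4 - 1*(-20) = 4 + 20 = 24)
(t*(-22))*(-51) - 446153 = (24*(-22))*(-51) - 446153 = -528*(-51) - 446153 = 26928 - 446153 = -419225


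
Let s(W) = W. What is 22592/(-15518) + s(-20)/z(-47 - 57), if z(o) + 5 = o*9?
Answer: -10474356/7301219 ≈ -1.4346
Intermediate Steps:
z(o) = -5 + 9*o (z(o) = -5 + o*9 = -5 + 9*o)
22592/(-15518) + s(-20)/z(-47 - 57) = 22592/(-15518) - 20/(-5 + 9*(-47 - 57)) = 22592*(-1/15518) - 20/(-5 + 9*(-104)) = -11296/7759 - 20/(-5 - 936) = -11296/7759 - 20/(-941) = -11296/7759 - 20*(-1/941) = -11296/7759 + 20/941 = -10474356/7301219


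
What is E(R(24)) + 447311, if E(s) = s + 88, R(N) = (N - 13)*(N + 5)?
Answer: 447718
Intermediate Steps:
R(N) = (-13 + N)*(5 + N)
E(s) = 88 + s
E(R(24)) + 447311 = (88 + (-65 + 24**2 - 8*24)) + 447311 = (88 + (-65 + 576 - 192)) + 447311 = (88 + 319) + 447311 = 407 + 447311 = 447718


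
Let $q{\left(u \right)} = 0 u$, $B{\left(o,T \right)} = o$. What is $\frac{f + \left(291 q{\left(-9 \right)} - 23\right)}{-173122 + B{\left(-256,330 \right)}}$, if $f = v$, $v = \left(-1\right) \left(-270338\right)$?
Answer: $- \frac{270315}{173378} \approx -1.5591$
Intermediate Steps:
$q{\left(u \right)} = 0$
$v = 270338$
$f = 270338$
$\frac{f + \left(291 q{\left(-9 \right)} - 23\right)}{-173122 + B{\left(-256,330 \right)}} = \frac{270338 + \left(291 \cdot 0 - 23\right)}{-173122 - 256} = \frac{270338 + \left(0 - 23\right)}{-173378} = \left(270338 - 23\right) \left(- \frac{1}{173378}\right) = 270315 \left(- \frac{1}{173378}\right) = - \frac{270315}{173378}$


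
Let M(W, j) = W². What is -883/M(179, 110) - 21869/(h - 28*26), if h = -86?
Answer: 699985867/26081374 ≈ 26.839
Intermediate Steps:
-883/M(179, 110) - 21869/(h - 28*26) = -883/(179²) - 21869/(-86 - 28*26) = -883/32041 - 21869/(-86 - 728) = -883*1/32041 - 21869/(-814) = -883/32041 - 21869*(-1/814) = -883/32041 + 21869/814 = 699985867/26081374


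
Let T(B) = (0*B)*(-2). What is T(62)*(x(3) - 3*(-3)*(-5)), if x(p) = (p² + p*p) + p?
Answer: 0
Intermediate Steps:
x(p) = p + 2*p² (x(p) = (p² + p²) + p = 2*p² + p = p + 2*p²)
T(B) = 0 (T(B) = 0*(-2) = 0)
T(62)*(x(3) - 3*(-3)*(-5)) = 0*(3*(1 + 2*3) - 3*(-3)*(-5)) = 0*(3*(1 + 6) + 9*(-5)) = 0*(3*7 - 45) = 0*(21 - 45) = 0*(-24) = 0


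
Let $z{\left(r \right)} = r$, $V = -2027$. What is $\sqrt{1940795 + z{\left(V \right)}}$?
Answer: $52 \sqrt{717} \approx 1392.4$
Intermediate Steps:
$\sqrt{1940795 + z{\left(V \right)}} = \sqrt{1940795 - 2027} = \sqrt{1938768} = 52 \sqrt{717}$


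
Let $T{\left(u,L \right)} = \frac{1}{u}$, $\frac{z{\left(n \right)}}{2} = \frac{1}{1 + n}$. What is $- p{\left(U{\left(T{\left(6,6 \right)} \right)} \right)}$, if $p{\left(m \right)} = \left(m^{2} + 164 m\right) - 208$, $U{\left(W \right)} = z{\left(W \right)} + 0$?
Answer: $- \frac{3728}{49} \approx -76.082$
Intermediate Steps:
$z{\left(n \right)} = \frac{2}{1 + n}$
$U{\left(W \right)} = \frac{2}{1 + W}$ ($U{\left(W \right)} = \frac{2}{1 + W} + 0 = \frac{2}{1 + W}$)
$p{\left(m \right)} = -208 + m^{2} + 164 m$
$- p{\left(U{\left(T{\left(6,6 \right)} \right)} \right)} = - (-208 + \left(\frac{2}{1 + \frac{1}{6}}\right)^{2} + 164 \frac{2}{1 + \frac{1}{6}}) = - (-208 + \left(\frac{2}{\frac{7}{6}}\right)^{2} + 164 \frac{2}{\frac{7}{6}}) = - (-208 + \left(2 \cdot \frac{6}{7}\right)^{2} + 164 \cdot 2 \cdot \frac{6}{7}) = - (-208 + \left(\frac{12}{7}\right)^{2} + 164 \cdot \frac{12}{7}) = - (-208 + \frac{144}{49} + \frac{1968}{7}) = \left(-1\right) \frac{3728}{49} = - \frac{3728}{49}$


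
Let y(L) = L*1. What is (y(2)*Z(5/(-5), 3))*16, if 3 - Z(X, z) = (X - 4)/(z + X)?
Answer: 176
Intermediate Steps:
Z(X, z) = 3 - (-4 + X)/(X + z) (Z(X, z) = 3 - (X - 4)/(z + X) = 3 - (-4 + X)/(X + z))
y(L) = L
(y(2)*Z(5/(-5), 3))*16 = (2*((4 + 2*(5/(-5)) + 3*3)/(5/(-5) + 3)))*16 = (2*((4 + 2*(5*(-⅕)) + 9)/(5*(-⅕) + 3)))*16 = (2*((4 + 2*(-1) + 9)/(-1 + 3)))*16 = (2*((4 - 2 + 9)/2))*16 = (2*((½)*11))*16 = (2*(11/2))*16 = 11*16 = 176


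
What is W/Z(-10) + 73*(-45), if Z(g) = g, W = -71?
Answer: -32779/10 ≈ -3277.9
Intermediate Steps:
W/Z(-10) + 73*(-45) = -71/(-10) + 73*(-45) = -71*(-⅒) - 3285 = 71/10 - 3285 = -32779/10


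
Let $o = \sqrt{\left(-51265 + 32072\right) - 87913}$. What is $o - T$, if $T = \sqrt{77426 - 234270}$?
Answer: $i \left(\sqrt{107106} - 2 \sqrt{39211}\right) \approx - 68.765 i$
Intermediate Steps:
$T = 2 i \sqrt{39211}$ ($T = \sqrt{-156844} = 2 i \sqrt{39211} \approx 396.04 i$)
$o = i \sqrt{107106}$ ($o = \sqrt{-19193 - 87913} = \sqrt{-107106} = i \sqrt{107106} \approx 327.27 i$)
$o - T = i \sqrt{107106} - 2 i \sqrt{39211}$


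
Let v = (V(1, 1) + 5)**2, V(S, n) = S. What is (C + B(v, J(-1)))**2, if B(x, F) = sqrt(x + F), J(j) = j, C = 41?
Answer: (41 + sqrt(35))**2 ≈ 2201.1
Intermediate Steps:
v = 36 (v = (1 + 5)**2 = 6**2 = 36)
B(x, F) = sqrt(F + x)
(C + B(v, J(-1)))**2 = (41 + sqrt(-1 + 36))**2 = (41 + sqrt(35))**2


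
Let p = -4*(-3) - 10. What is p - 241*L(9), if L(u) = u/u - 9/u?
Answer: 2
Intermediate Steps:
L(u) = 1 - 9/u
p = 2 (p = 12 - 10 = 2)
p - 241*L(9) = 2 - 241*(-9 + 9)/9 = 2 - 241*0/9 = 2 - 241*0 = 2 + 0 = 2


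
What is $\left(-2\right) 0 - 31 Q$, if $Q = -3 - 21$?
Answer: $744$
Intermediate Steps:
$Q = -24$
$\left(-2\right) 0 - 31 Q = \left(-2\right) 0 - -744 = 0 + 744 = 744$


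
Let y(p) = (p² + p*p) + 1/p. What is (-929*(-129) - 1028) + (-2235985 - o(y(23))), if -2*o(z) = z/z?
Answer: -4234343/2 ≈ -2.1172e+6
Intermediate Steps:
y(p) = 1/p + 2*p² (y(p) = (p² + p²) + 1/p = 2*p² + 1/p = 1/p + 2*p²)
o(z) = -½ (o(z) = -z/(2*z) = -½*1 = -½)
(-929*(-129) - 1028) + (-2235985 - o(y(23))) = (-929*(-129) - 1028) + (-2235985 - 1*(-½)) = (119841 - 1028) + (-2235985 + ½) = 118813 - 4471969/2 = -4234343/2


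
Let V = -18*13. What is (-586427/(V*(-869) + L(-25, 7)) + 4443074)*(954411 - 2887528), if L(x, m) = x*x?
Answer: -1751902089751660959/203971 ≈ -8.5890e+12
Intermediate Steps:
L(x, m) = x**2
V = -234
(-586427/(V*(-869) + L(-25, 7)) + 4443074)*(954411 - 2887528) = (-586427/(-234*(-869) + (-25)**2) + 4443074)*(954411 - 2887528) = (-586427/(203346 + 625) + 4443074)*(-1933117) = (-586427/203971 + 4443074)*(-1933117) = (906257660427/203971)*(-1933117) = -1751902089751660959/203971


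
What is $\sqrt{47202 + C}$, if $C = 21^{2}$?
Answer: $\sqrt{47643} \approx 218.27$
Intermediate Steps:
$C = 441$
$\sqrt{47202 + C} = \sqrt{47202 + 441} = \sqrt{47643}$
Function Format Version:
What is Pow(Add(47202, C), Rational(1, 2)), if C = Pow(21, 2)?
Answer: Pow(47643, Rational(1, 2)) ≈ 218.27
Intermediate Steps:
C = 441
Pow(Add(47202, C), Rational(1, 2)) = Pow(Add(47202, 441), Rational(1, 2)) = Pow(47643, Rational(1, 2))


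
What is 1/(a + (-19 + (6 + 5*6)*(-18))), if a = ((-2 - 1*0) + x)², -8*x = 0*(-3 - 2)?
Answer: -1/663 ≈ -0.0015083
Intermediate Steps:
x = 0 (x = -0*(-3 - 2) = -0*(-5) = -⅛*0 = 0)
a = 4 (a = ((-2 - 1*0) + 0)² = ((-2 + 0) + 0)² = (-2 + 0)² = (-2)² = 4)
1/(a + (-19 + (6 + 5*6)*(-18))) = 1/(4 + (-19 + (6 + 5*6)*(-18))) = 1/(4 + (-19 + (6 + 30)*(-18))) = 1/(4 + (-19 + 36*(-18))) = 1/(4 + (-19 - 648)) = 1/(4 - 667) = 1/(-663) = -1/663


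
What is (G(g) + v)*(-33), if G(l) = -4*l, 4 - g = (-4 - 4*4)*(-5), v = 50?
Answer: -14322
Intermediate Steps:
g = -96 (g = 4 - (-4 - 4*4)*(-5) = 4 - (-4 - 16)*(-5) = 4 - (-20)*(-5) = 4 - 1*100 = 4 - 100 = -96)
(G(g) + v)*(-33) = (-4*(-96) + 50)*(-33) = (384 + 50)*(-33) = 434*(-33) = -14322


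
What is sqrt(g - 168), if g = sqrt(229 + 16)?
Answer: sqrt(-168 + 7*sqrt(5)) ≈ 12.343*I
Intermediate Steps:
g = 7*sqrt(5) (g = sqrt(245) = 7*sqrt(5) ≈ 15.652)
sqrt(g - 168) = sqrt(7*sqrt(5) - 168) = sqrt(-168 + 7*sqrt(5))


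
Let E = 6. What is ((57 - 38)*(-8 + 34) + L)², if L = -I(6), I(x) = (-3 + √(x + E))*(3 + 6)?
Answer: 272413 - 18756*√3 ≈ 2.3993e+5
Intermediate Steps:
I(x) = -27 + 9*√(6 + x) (I(x) = (-3 + √(x + 6))*(3 + 6) = (-3 + √(6 + x))*9 = -27 + 9*√(6 + x))
L = 27 - 18*√3 (L = -(-27 + 9*√(6 + 6)) = -(-27 + 9*√12) = -(-27 + 9*(2*√3)) = -(-27 + 18*√3) = 27 - 18*√3 ≈ -4.1769)
((57 - 38)*(-8 + 34) + L)² = ((57 - 38)*(-8 + 34) + (27 - 18*√3))² = (19*26 + (27 - 18*√3))² = (494 + (27 - 18*√3))² = (521 - 18*√3)²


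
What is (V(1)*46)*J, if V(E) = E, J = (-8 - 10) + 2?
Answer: -736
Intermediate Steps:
J = -16 (J = -18 + 2 = -16)
(V(1)*46)*J = (1*46)*(-16) = 46*(-16) = -736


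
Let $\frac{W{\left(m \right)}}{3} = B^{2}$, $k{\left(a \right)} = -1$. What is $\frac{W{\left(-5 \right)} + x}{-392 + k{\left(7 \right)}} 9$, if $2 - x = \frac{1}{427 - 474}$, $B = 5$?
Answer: $- \frac{10860}{6157} \approx -1.7638$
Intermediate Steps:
$W{\left(m \right)} = 75$ ($W{\left(m \right)} = 3 \cdot 5^{2} = 3 \cdot 25 = 75$)
$x = \frac{95}{47}$ ($x = 2 - \frac{1}{427 - 474} = 2 - \frac{1}{-47} = 2 - - \frac{1}{47} = 2 + \frac{1}{47} = \frac{95}{47} \approx 2.0213$)
$\frac{W{\left(-5 \right)} + x}{-392 + k{\left(7 \right)}} 9 = \frac{75 + \frac{95}{47}}{-392 - 1} \cdot 9 = \frac{3620}{47 \left(-393\right)} 9 = \frac{3620}{47} \left(- \frac{1}{393}\right) 9 = \left(- \frac{3620}{18471}\right) 9 = - \frac{10860}{6157}$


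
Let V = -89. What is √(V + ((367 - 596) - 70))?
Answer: 2*I*√97 ≈ 19.698*I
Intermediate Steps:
√(V + ((367 - 596) - 70)) = √(-89 + ((367 - 596) - 70)) = √(-89 + (-229 - 70)) = √(-89 - 299) = √(-388) = 2*I*√97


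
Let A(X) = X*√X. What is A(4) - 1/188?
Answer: 1503/188 ≈ 7.9947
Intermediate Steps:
A(X) = X^(3/2)
A(4) - 1/188 = 4^(3/2) - 1/188 = 8 - 1*1/188 = 8 - 1/188 = 1503/188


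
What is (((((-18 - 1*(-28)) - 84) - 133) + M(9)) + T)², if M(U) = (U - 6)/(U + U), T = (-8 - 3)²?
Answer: 265225/36 ≈ 7367.4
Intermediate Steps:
T = 121 (T = (-11)² = 121)
M(U) = (-6 + U)/(2*U) (M(U) = (-6 + U)/((2*U)) = (-6 + U)*(1/(2*U)) = (-6 + U)/(2*U))
(((((-18 - 1*(-28)) - 84) - 133) + M(9)) + T)² = (((((-18 - 1*(-28)) - 84) - 133) + (½)*(-6 + 9)/9) + 121)² = (((((-18 + 28) - 84) - 133) + (½)*(⅑)*3) + 121)² = ((((10 - 84) - 133) + ⅙) + 121)² = (((-74 - 133) + ⅙) + 121)² = ((-207 + ⅙) + 121)² = (-1241/6 + 121)² = (-515/6)² = 265225/36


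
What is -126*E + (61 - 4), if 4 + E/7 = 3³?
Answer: -20229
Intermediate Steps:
E = 161 (E = -28 + 7*3³ = -28 + 7*27 = -28 + 189 = 161)
-126*E + (61 - 4) = -126*161 + (61 - 4) = -20286 + 57 = -20229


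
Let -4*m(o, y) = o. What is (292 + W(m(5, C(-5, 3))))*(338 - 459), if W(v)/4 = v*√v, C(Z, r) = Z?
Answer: -35332 + 605*I*√5/2 ≈ -35332.0 + 676.41*I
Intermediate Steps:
m(o, y) = -o/4
W(v) = 4*v^(3/2) (W(v) = 4*(v*√v) = 4*v^(3/2))
(292 + W(m(5, C(-5, 3))))*(338 - 459) = (292 + 4*(-¼*5)^(3/2))*(338 - 459) = (292 + 4*(-5/4)^(3/2))*(-121) = (292 + 4*(-5*I*√5/8))*(-121) = (292 - 5*I*√5/2)*(-121) = -35332 + 605*I*√5/2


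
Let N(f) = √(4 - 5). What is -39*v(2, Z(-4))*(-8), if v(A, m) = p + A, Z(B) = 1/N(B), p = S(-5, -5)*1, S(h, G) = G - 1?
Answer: -1248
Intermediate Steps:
S(h, G) = -1 + G
N(f) = I (N(f) = √(-1) = I)
p = -6 (p = (-1 - 5)*1 = -6*1 = -6)
Z(B) = -I (Z(B) = 1/I = -I)
v(A, m) = -6 + A
-39*v(2, Z(-4))*(-8) = -39*(-6 + 2)*(-8) = -39*(-4)*(-8) = 156*(-8) = -1248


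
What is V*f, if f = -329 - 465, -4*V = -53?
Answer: -21041/2 ≈ -10521.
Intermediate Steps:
V = 53/4 (V = -¼*(-53) = 53/4 ≈ 13.250)
f = -794
V*f = (53/4)*(-794) = -21041/2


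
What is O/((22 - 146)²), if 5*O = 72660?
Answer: 3633/3844 ≈ 0.94511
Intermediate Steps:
O = 14532 (O = (⅕)*72660 = 14532)
O/((22 - 146)²) = 14532/((22 - 146)²) = 14532/((-124)²) = 14532/15376 = 14532*(1/15376) = 3633/3844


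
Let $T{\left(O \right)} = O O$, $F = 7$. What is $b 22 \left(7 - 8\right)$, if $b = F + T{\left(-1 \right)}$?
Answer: $-176$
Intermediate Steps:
$T{\left(O \right)} = O^{2}$
$b = 8$ ($b = 7 + \left(-1\right)^{2} = 7 + 1 = 8$)
$b 22 \left(7 - 8\right) = 8 \cdot 22 \left(7 - 8\right) = 176 \left(7 - 8\right) = 176 \left(-1\right) = -176$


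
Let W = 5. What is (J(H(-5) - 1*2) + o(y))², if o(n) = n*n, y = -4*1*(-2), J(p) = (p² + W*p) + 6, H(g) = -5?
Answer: 7056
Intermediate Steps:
J(p) = 6 + p² + 5*p (J(p) = (p² + 5*p) + 6 = 6 + p² + 5*p)
y = 8 (y = -4*(-2) = 8)
o(n) = n²
(J(H(-5) - 1*2) + o(y))² = ((6 + (-5 - 1*2)² + 5*(-5 - 1*2)) + 8²)² = ((6 + (-5 - 2)² + 5*(-5 - 2)) + 64)² = ((6 + (-7)² + 5*(-7)) + 64)² = ((6 + 49 - 35) + 64)² = (20 + 64)² = 84² = 7056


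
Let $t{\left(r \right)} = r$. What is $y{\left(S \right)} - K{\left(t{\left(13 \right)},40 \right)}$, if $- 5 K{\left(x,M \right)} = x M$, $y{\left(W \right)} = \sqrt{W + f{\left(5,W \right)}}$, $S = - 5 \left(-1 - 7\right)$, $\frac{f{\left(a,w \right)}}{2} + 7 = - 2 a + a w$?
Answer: $104 + \sqrt{406} \approx 124.15$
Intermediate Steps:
$f{\left(a,w \right)} = -14 - 4 a + 2 a w$ ($f{\left(a,w \right)} = -14 + 2 \left(- 2 a + a w\right) = -14 + \left(- 4 a + 2 a w\right) = -14 - 4 a + 2 a w$)
$S = 40$ ($S = \left(-5\right) \left(-8\right) = 40$)
$y{\left(W \right)} = \sqrt{-34 + 11 W}$ ($y{\left(W \right)} = \sqrt{W - \left(34 - 10 W\right)} = \sqrt{W + \left(-34 + 10 W\right)} = \sqrt{-34 + 11 W}$)
$K{\left(x,M \right)} = - \frac{M x}{5}$ ($K{\left(x,M \right)} = - \frac{x M}{5} = - \frac{M x}{5}$)
$y{\left(S \right)} - K{\left(t{\left(13 \right)},40 \right)} = \sqrt{-34 + 11 \cdot 40} - \left(- \frac{1}{5}\right) 40 \cdot 13 = \sqrt{-34 + 440} - -104 = \sqrt{406} + 104 = 104 + \sqrt{406}$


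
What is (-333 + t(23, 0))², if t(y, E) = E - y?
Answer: 126736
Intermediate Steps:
(-333 + t(23, 0))² = (-333 + (0 - 1*23))² = (-333 + (0 - 23))² = (-333 - 23)² = (-356)² = 126736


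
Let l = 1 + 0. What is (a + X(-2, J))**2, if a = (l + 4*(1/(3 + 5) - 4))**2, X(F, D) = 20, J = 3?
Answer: 848241/16 ≈ 53015.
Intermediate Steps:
l = 1
a = 841/4 (a = (1 + 4*(1/(3 + 5) - 4))**2 = (1 + 4*(1/8 - 4))**2 = (1 + 4*(-31/8))**2 = (1 - 31/2)**2 = (-29/2)**2 = 841/4 ≈ 210.25)
(a + X(-2, J))**2 = (841/4 + 20)**2 = (921/4)**2 = 848241/16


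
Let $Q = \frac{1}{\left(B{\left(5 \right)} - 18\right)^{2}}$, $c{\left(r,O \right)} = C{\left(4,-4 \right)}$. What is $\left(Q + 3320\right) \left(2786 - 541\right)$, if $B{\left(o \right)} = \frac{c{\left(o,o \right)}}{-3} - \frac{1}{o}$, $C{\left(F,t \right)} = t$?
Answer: $\frac{477085185725}{64009} \approx 7.4534 \cdot 10^{6}$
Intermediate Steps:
$c{\left(r,O \right)} = -4$
$B{\left(o \right)} = \frac{4}{3} - \frac{1}{o}$ ($B{\left(o \right)} = - \frac{4}{-3} - \frac{1}{o} = \left(-4\right) \left(- \frac{1}{3}\right) - \frac{1}{o} = \frac{4}{3} - \frac{1}{o}$)
$Q = \frac{225}{64009}$ ($Q = \frac{1}{\left(\left(\frac{4}{3} - \frac{1}{5}\right) - 18\right)^{2}} = \frac{1}{\left(\frac{17}{15} - 18\right)^{2}} = \frac{1}{\left(- \frac{253}{15}\right)^{2}} = \frac{1}{\frac{64009}{225}} = \frac{225}{64009} \approx 0.0035151$)
$\left(Q + 3320\right) \left(2786 - 541\right) = \left(\frac{225}{64009} + 3320\right) \left(2786 - 541\right) = \frac{212510105}{64009} \cdot 2245 = \frac{477085185725}{64009}$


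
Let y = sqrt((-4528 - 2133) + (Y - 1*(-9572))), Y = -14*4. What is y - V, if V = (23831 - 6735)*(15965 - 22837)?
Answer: 117483712 + sqrt(2855) ≈ 1.1748e+8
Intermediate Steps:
Y = -56
V = -117483712 (V = 17096*(-6872) = -117483712)
y = sqrt(2855) (y = sqrt((-4528 - 2133) + (-56 - 1*(-9572))) = sqrt(-6661 + (-56 + 9572)) = sqrt(-6661 + 9516) = sqrt(2855) ≈ 53.432)
y - V = sqrt(2855) - 1*(-117483712) = sqrt(2855) + 117483712 = 117483712 + sqrt(2855)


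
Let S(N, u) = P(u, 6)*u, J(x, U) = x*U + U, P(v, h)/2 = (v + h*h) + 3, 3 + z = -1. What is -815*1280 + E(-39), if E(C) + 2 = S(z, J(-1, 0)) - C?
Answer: -1043163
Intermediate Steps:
z = -4 (z = -3 - 1 = -4)
P(v, h) = 6 + 2*v + 2*h**2 (P(v, h) = 2*((v + h*h) + 3) = 2*((v + h**2) + 3) = 2*(3 + v + h**2) = 6 + 2*v + 2*h**2)
J(x, U) = U + U*x (J(x, U) = U*x + U = U + U*x)
S(N, u) = u*(78 + 2*u) (S(N, u) = (6 + 2*u + 2*6**2)*u = (6 + 2*u + 2*36)*u = (6 + 2*u + 72)*u = (78 + 2*u)*u = u*(78 + 2*u))
E(C) = -2 - C (E(C) = -2 + (2*(0*(1 - 1))*(39 + 0*(1 - 1)) - C) = -2 + (2*(0*0)*(39 + 0*0) - C) = -2 + (2*0*(39 + 0) - C) = -2 + (2*0*39 - C) = -2 + (0 - C) = -2 - C)
-815*1280 + E(-39) = -815*1280 + (-2 - 1*(-39)) = -1043200 + (-2 + 39) = -1043200 + 37 = -1043163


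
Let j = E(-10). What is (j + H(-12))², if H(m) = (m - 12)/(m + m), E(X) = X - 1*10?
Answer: 361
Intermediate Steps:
E(X) = -10 + X (E(X) = X - 10 = -10 + X)
H(m) = (-12 + m)/(2*m) (H(m) = (-12 + m)/((2*m)) = (-12 + m)*(1/(2*m)) = (-12 + m)/(2*m))
j = -20 (j = -10 - 10 = -20)
(j + H(-12))² = (-20 + (½)*(-12 - 12)/(-12))² = (-20 + (½)*(-1/12)*(-24))² = (-20 + 1)² = (-19)² = 361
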